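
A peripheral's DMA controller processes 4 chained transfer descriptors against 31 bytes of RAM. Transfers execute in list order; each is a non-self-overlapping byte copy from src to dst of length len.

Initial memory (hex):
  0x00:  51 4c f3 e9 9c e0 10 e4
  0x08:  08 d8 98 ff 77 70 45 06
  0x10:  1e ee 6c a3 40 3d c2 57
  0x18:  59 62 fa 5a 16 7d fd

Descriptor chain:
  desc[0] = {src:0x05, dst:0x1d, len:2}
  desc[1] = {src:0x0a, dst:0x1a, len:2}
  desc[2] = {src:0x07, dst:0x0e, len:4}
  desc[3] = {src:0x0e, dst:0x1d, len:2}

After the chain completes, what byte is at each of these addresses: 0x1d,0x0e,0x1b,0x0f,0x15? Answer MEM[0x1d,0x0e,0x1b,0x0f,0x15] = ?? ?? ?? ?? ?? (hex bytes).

MEM[0x1d,0x0e,0x1b,0x0f,0x15] = e4 e4 ff 08 3d

  after D0: wrote 2B at 0x1d = e010
  after D1: wrote 2B at 0x1a = 98ff
  after D2: wrote 4B at 0x0e = e408d898
  after D3: wrote 2B at 0x1d = e408
query mem[0x1d]=0xe4, mem[0x0e]=0xe4, mem[0x1b]=0xff, mem[0x0f]=0x08, mem[0x15]=0x3d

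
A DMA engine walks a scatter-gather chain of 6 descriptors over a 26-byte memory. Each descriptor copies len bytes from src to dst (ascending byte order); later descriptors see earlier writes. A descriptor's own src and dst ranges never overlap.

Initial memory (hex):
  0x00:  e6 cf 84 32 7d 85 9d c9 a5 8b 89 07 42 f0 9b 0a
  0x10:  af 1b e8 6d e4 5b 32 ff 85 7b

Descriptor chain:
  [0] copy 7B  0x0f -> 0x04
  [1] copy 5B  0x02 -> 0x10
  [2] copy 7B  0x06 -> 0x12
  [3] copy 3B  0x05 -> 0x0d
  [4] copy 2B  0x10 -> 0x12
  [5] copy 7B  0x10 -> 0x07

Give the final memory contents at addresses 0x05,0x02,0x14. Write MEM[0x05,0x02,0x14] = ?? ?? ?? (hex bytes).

MEM[0x05,0x02,0x14] = af 84 6d

[0] 0x0f->0x04 len=7 : 0a af 1b e8 6d e4 5b
[1] 0x02->0x10 len=5 : 84 32 0a af 1b
[2] 0x06->0x12 len=7 : 1b e8 6d e4 5b 07 42
[3] 0x05->0x0d len=3 : af 1b e8
[4] 0x10->0x12 len=2 : 84 32
[5] 0x10->0x07 len=7 : 84 32 84 32 6d e4 5b
query mem[0x05]=0xaf, mem[0x02]=0x84, mem[0x14]=0x6d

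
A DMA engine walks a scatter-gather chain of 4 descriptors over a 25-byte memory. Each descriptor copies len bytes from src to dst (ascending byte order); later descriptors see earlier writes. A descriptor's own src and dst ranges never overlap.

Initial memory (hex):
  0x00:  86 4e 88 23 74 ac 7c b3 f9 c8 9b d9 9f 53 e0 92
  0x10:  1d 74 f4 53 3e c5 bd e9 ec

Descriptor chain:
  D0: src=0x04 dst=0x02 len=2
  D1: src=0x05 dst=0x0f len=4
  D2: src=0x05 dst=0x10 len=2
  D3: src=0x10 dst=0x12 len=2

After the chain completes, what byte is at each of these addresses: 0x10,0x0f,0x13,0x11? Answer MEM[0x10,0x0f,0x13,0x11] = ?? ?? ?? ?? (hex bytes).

MEM[0x10,0x0f,0x13,0x11] = ac ac 7c 7c

  after D0: wrote 2B at 0x02 = 74ac
  after D1: wrote 4B at 0x0f = ac7cb3f9
  after D2: wrote 2B at 0x10 = ac7c
  after D3: wrote 2B at 0x12 = ac7c
query mem[0x10]=0xac, mem[0x0f]=0xac, mem[0x13]=0x7c, mem[0x11]=0x7c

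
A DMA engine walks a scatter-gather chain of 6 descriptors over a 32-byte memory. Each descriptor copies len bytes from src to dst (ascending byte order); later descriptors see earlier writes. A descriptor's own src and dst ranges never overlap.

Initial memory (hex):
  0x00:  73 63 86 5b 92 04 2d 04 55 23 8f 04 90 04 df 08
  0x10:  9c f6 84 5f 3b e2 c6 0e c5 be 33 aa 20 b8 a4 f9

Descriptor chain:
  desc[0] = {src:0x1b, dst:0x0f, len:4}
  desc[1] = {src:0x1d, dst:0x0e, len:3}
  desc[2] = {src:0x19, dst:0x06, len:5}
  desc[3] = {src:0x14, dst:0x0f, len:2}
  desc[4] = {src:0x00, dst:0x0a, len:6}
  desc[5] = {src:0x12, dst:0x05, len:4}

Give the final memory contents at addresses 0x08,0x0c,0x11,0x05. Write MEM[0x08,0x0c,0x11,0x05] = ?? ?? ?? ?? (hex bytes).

#0 dst[0x0f+4] := {0xaa,0x20,0xb8,0xa4}
#1 dst[0x0e+3] := {0xb8,0xa4,0xf9}
#2 dst[0x06+5] := {0xbe,0x33,0xaa,0x20,0xb8}
#3 dst[0x0f+2] := {0x3b,0xe2}
#4 dst[0x0a+6] := {0x73,0x63,0x86,0x5b,0x92,0x04}
#5 dst[0x05+4] := {0xa4,0x5f,0x3b,0xe2}
query mem[0x08]=0xe2, mem[0x0c]=0x86, mem[0x11]=0xb8, mem[0x05]=0xa4

MEM[0x08,0x0c,0x11,0x05] = e2 86 b8 a4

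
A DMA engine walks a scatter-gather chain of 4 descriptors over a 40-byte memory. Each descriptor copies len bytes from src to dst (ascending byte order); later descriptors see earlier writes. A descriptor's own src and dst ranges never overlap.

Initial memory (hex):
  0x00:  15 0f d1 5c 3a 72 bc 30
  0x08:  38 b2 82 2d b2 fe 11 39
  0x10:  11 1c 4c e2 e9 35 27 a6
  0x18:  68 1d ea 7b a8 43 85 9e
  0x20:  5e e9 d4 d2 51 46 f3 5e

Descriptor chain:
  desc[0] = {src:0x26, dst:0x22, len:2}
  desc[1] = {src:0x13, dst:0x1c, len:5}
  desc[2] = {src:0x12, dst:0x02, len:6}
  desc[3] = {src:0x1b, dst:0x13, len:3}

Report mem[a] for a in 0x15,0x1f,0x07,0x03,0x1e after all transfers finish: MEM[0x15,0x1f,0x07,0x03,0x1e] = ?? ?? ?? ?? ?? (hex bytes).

[0] 0x26->0x22 len=2 : f3 5e
[1] 0x13->0x1c len=5 : e2 e9 35 27 a6
[2] 0x12->0x02 len=6 : 4c e2 e9 35 27 a6
[3] 0x1b->0x13 len=3 : 7b e2 e9
query mem[0x15]=0xe9, mem[0x1f]=0x27, mem[0x07]=0xa6, mem[0x03]=0xe2, mem[0x1e]=0x35

MEM[0x15,0x1f,0x07,0x03,0x1e] = e9 27 a6 e2 35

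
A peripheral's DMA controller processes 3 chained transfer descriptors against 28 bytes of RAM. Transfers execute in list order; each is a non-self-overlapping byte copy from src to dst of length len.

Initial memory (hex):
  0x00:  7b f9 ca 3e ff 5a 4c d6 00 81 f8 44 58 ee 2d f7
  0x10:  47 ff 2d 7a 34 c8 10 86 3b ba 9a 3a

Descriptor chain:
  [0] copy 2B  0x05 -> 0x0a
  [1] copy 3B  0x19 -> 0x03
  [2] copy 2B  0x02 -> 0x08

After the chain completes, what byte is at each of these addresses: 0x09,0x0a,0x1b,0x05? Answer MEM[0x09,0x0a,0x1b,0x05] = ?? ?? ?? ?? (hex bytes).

MEM[0x09,0x0a,0x1b,0x05] = ba 5a 3a 3a

[0] 0x05->0x0a len=2 : 5a 4c
[1] 0x19->0x03 len=3 : ba 9a 3a
[2] 0x02->0x08 len=2 : ca ba
query mem[0x09]=0xba, mem[0x0a]=0x5a, mem[0x1b]=0x3a, mem[0x05]=0x3a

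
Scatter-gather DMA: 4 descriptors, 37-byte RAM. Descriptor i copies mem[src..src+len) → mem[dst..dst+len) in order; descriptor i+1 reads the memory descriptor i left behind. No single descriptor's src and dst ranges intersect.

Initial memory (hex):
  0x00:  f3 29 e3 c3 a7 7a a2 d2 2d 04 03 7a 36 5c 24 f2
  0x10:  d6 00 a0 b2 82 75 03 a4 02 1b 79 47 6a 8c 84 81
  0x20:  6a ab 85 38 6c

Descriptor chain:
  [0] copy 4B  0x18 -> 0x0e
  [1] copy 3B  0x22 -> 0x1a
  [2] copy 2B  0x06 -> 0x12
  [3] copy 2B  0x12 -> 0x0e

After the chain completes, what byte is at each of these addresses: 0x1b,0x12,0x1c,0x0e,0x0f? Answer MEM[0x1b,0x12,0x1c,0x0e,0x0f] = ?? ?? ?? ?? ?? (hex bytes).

  after D0: wrote 4B at 0x0e = 021b7947
  after D1: wrote 3B at 0x1a = 85386c
  after D2: wrote 2B at 0x12 = a2d2
  after D3: wrote 2B at 0x0e = a2d2
query mem[0x1b]=0x38, mem[0x12]=0xa2, mem[0x1c]=0x6c, mem[0x0e]=0xa2, mem[0x0f]=0xd2

MEM[0x1b,0x12,0x1c,0x0e,0x0f] = 38 a2 6c a2 d2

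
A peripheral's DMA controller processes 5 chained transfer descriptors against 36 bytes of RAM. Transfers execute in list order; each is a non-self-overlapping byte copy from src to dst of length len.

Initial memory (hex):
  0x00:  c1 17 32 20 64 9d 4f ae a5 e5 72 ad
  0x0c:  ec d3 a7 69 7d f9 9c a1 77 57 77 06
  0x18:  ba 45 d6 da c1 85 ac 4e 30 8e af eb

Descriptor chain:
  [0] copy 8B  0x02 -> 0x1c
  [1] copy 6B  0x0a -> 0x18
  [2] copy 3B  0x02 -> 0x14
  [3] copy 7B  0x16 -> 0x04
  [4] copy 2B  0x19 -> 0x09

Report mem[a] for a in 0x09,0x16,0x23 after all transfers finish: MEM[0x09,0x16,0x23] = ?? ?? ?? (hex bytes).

MEM[0x09,0x16,0x23] = ad 64 e5

#0 dst[0x1c+8] := {0x32,0x20,0x64,0x9d,0x4f,0xae,0xa5,0xe5}
#1 dst[0x18+6] := {0x72,0xad,0xec,0xd3,0xa7,0x69}
#2 dst[0x14+3] := {0x32,0x20,0x64}
#3 dst[0x04+7] := {0x64,0x06,0x72,0xad,0xec,0xd3,0xa7}
#4 dst[0x09+2] := {0xad,0xec}
query mem[0x09]=0xad, mem[0x16]=0x64, mem[0x23]=0xe5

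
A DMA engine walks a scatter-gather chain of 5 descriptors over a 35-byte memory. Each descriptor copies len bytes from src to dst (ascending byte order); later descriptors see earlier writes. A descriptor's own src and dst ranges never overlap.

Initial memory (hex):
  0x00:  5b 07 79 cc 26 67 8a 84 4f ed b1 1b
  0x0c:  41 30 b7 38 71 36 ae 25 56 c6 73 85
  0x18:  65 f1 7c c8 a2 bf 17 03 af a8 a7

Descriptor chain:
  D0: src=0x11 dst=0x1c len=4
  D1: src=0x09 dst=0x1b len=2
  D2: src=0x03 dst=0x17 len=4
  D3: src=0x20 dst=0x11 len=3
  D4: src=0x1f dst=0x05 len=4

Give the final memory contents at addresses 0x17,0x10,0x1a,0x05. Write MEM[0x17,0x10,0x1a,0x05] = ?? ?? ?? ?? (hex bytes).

[0] 0x11->0x1c len=4 : 36 ae 25 56
[1] 0x09->0x1b len=2 : ed b1
[2] 0x03->0x17 len=4 : cc 26 67 8a
[3] 0x20->0x11 len=3 : af a8 a7
[4] 0x1f->0x05 len=4 : 56 af a8 a7
query mem[0x17]=0xcc, mem[0x10]=0x71, mem[0x1a]=0x8a, mem[0x05]=0x56

MEM[0x17,0x10,0x1a,0x05] = cc 71 8a 56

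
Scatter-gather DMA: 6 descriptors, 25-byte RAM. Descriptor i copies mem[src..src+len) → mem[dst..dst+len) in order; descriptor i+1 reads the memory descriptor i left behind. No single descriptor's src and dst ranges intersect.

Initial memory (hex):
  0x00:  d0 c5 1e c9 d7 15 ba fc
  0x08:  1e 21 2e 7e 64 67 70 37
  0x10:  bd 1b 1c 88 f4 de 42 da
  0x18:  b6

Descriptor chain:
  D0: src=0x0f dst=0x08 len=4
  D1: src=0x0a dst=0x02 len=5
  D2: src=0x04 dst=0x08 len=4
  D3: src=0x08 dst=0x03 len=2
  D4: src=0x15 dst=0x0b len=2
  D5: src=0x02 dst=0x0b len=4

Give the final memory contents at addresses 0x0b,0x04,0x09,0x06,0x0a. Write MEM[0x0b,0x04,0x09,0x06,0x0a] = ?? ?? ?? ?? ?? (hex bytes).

[0] 0x0f->0x08 len=4 : 37 bd 1b 1c
[1] 0x0a->0x02 len=5 : 1b 1c 64 67 70
[2] 0x04->0x08 len=4 : 64 67 70 fc
[3] 0x08->0x03 len=2 : 64 67
[4] 0x15->0x0b len=2 : de 42
[5] 0x02->0x0b len=4 : 1b 64 67 67
query mem[0x0b]=0x1b, mem[0x04]=0x67, mem[0x09]=0x67, mem[0x06]=0x70, mem[0x0a]=0x70

MEM[0x0b,0x04,0x09,0x06,0x0a] = 1b 67 67 70 70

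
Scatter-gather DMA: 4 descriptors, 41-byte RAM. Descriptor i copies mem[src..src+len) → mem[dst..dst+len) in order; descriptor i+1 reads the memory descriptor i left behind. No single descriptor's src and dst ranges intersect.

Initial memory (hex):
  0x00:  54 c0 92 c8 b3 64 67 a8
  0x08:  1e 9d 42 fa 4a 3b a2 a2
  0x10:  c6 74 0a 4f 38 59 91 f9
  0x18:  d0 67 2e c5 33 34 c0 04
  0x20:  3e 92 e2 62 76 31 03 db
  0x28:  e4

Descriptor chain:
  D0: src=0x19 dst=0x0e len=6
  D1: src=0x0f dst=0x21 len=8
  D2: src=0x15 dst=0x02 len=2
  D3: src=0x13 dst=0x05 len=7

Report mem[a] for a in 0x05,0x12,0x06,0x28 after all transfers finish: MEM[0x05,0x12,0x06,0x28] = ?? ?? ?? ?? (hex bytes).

MEM[0x05,0x12,0x06,0x28] = c0 34 38 91

[0] 0x19->0x0e len=6 : 67 2e c5 33 34 c0
[1] 0x0f->0x21 len=8 : 2e c5 33 34 c0 38 59 91
[2] 0x15->0x02 len=2 : 59 91
[3] 0x13->0x05 len=7 : c0 38 59 91 f9 d0 67
query mem[0x05]=0xc0, mem[0x12]=0x34, mem[0x06]=0x38, mem[0x28]=0x91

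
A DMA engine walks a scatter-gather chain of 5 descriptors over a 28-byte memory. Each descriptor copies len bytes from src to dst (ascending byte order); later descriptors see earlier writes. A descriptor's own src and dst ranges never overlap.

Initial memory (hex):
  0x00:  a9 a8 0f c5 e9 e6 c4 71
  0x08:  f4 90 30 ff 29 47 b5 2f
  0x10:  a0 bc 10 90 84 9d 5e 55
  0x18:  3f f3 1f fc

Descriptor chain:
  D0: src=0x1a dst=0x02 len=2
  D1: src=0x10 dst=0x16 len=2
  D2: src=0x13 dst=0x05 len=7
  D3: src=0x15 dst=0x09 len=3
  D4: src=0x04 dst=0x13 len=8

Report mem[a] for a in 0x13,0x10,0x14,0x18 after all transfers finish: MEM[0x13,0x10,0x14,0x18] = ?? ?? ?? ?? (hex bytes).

#0 dst[0x02+2] := {0x1f,0xfc}
#1 dst[0x16+2] := {0xa0,0xbc}
#2 dst[0x05+7] := {0x90,0x84,0x9d,0xa0,0xbc,0x3f,0xf3}
#3 dst[0x09+3] := {0x9d,0xa0,0xbc}
#4 dst[0x13+8] := {0xe9,0x90,0x84,0x9d,0xa0,0x9d,0xa0,0xbc}
query mem[0x13]=0xe9, mem[0x10]=0xa0, mem[0x14]=0x90, mem[0x18]=0x9d

MEM[0x13,0x10,0x14,0x18] = e9 a0 90 9d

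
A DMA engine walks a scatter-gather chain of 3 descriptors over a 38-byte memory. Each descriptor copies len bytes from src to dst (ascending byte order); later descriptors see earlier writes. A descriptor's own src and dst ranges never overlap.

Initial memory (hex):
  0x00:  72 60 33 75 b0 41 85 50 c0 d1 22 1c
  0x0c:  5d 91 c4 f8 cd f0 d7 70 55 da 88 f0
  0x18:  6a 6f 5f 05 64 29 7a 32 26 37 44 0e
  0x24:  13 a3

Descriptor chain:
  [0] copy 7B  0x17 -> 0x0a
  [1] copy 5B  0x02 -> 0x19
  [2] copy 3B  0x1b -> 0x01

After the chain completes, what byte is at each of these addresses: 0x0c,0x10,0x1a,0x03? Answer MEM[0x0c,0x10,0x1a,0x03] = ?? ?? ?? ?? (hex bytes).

MEM[0x0c,0x10,0x1a,0x03] = 6f 29 75 85

#0 dst[0x0a+7] := {0xf0,0x6a,0x6f,0x5f,0x05,0x64,0x29}
#1 dst[0x19+5] := {0x33,0x75,0xb0,0x41,0x85}
#2 dst[0x01+3] := {0xb0,0x41,0x85}
query mem[0x0c]=0x6f, mem[0x10]=0x29, mem[0x1a]=0x75, mem[0x03]=0x85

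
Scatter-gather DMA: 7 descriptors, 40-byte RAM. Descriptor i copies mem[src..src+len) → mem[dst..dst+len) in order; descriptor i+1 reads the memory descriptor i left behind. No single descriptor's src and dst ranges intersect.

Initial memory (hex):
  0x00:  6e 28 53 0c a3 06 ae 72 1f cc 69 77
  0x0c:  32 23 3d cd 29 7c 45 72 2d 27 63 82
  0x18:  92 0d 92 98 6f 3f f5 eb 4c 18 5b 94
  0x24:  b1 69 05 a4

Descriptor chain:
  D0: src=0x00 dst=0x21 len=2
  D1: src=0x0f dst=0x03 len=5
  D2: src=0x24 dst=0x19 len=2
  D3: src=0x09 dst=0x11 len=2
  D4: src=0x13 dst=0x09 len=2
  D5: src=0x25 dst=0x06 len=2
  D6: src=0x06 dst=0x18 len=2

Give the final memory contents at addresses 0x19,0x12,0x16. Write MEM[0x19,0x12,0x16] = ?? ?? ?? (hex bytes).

  after D0: wrote 2B at 0x21 = 6e28
  after D1: wrote 5B at 0x03 = cd297c4572
  after D2: wrote 2B at 0x19 = b169
  after D3: wrote 2B at 0x11 = cc69
  after D4: wrote 2B at 0x09 = 722d
  after D5: wrote 2B at 0x06 = 6905
  after D6: wrote 2B at 0x18 = 6905
query mem[0x19]=0x05, mem[0x12]=0x69, mem[0x16]=0x63

MEM[0x19,0x12,0x16] = 05 69 63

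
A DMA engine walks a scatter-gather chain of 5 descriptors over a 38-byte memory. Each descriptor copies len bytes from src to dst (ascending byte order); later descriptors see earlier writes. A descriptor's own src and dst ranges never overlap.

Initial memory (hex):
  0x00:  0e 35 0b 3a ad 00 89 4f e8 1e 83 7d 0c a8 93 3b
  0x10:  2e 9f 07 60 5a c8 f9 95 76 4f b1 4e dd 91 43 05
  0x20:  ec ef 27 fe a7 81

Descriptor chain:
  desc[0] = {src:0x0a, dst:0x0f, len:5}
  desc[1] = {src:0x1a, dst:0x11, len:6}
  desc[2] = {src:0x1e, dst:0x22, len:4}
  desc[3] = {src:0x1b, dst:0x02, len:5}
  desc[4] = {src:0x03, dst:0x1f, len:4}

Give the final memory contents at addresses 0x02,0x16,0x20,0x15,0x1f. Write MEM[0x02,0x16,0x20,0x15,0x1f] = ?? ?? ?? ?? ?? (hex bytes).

D0: mem[0x0f..0x13] <- [83 7d 0c a8 93]
D1: mem[0x11..0x16] <- [b1 4e dd 91 43 05]
D2: mem[0x22..0x25] <- [43 05 ec ef]
D3: mem[0x02..0x06] <- [4e dd 91 43 05]
D4: mem[0x1f..0x22] <- [dd 91 43 05]
query mem[0x02]=0x4e, mem[0x16]=0x05, mem[0x20]=0x91, mem[0x15]=0x43, mem[0x1f]=0xdd

MEM[0x02,0x16,0x20,0x15,0x1f] = 4e 05 91 43 dd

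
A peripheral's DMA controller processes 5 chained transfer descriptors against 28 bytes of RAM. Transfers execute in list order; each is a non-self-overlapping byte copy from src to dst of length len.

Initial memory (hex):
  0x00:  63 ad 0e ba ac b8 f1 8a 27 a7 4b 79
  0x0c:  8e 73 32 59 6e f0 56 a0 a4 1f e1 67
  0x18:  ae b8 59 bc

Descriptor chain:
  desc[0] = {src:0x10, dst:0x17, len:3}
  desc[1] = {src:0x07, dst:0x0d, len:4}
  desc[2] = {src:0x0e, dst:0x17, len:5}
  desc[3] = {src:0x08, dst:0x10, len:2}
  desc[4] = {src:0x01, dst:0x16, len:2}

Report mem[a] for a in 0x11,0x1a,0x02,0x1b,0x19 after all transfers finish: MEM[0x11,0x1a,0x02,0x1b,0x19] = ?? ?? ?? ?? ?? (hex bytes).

#0 dst[0x17+3] := {0x6e,0xf0,0x56}
#1 dst[0x0d+4] := {0x8a,0x27,0xa7,0x4b}
#2 dst[0x17+5] := {0x27,0xa7,0x4b,0xf0,0x56}
#3 dst[0x10+2] := {0x27,0xa7}
#4 dst[0x16+2] := {0xad,0x0e}
query mem[0x11]=0xa7, mem[0x1a]=0xf0, mem[0x02]=0x0e, mem[0x1b]=0x56, mem[0x19]=0x4b

MEM[0x11,0x1a,0x02,0x1b,0x19] = a7 f0 0e 56 4b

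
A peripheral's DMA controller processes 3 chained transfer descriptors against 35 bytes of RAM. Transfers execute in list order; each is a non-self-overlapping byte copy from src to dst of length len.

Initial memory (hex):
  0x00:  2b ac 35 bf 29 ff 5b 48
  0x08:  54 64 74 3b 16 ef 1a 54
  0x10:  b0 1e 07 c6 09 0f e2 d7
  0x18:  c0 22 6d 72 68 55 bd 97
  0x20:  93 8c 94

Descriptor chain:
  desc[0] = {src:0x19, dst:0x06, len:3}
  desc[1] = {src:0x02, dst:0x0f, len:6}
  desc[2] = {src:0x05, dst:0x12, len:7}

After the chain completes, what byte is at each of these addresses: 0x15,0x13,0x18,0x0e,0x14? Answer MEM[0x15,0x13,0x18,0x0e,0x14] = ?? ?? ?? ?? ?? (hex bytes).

MEM[0x15,0x13,0x18,0x0e,0x14] = 72 22 3b 1a 6d

#0 dst[0x06+3] := {0x22,0x6d,0x72}
#1 dst[0x0f+6] := {0x35,0xbf,0x29,0xff,0x22,0x6d}
#2 dst[0x12+7] := {0xff,0x22,0x6d,0x72,0x64,0x74,0x3b}
query mem[0x15]=0x72, mem[0x13]=0x22, mem[0x18]=0x3b, mem[0x0e]=0x1a, mem[0x14]=0x6d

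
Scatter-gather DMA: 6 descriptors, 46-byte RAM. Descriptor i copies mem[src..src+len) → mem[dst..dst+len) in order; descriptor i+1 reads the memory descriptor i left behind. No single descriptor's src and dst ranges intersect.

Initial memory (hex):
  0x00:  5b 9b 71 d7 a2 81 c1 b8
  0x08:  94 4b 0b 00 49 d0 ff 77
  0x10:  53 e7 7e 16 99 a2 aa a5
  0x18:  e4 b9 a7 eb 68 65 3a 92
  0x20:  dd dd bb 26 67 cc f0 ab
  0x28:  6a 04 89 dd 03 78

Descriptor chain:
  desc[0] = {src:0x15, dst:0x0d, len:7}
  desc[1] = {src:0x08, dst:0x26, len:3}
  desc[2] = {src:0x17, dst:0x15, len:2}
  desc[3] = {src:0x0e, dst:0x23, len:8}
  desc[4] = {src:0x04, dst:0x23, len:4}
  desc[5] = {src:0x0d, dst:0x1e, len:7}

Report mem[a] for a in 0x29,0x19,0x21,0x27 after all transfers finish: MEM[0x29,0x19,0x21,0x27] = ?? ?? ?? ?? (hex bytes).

[0] 0x15->0x0d len=7 : a2 aa a5 e4 b9 a7 eb
[1] 0x08->0x26 len=3 : 94 4b 0b
[2] 0x17->0x15 len=2 : a5 e4
[3] 0x0e->0x23 len=8 : aa a5 e4 b9 a7 eb 99 a5
[4] 0x04->0x23 len=4 : a2 81 c1 b8
[5] 0x0d->0x1e len=7 : a2 aa a5 e4 b9 a7 eb
query mem[0x29]=0x99, mem[0x19]=0xb9, mem[0x21]=0xe4, mem[0x27]=0xa7

MEM[0x29,0x19,0x21,0x27] = 99 b9 e4 a7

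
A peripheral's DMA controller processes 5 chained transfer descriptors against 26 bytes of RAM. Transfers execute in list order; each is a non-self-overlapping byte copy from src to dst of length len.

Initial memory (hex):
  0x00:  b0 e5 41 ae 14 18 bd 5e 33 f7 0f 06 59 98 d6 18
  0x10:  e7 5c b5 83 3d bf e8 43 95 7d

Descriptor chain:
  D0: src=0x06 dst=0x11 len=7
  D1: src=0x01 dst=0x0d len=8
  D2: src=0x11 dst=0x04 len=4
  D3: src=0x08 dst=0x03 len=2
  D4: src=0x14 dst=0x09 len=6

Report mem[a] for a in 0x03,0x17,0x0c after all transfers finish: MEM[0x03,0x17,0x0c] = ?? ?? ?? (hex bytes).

[0] 0x06->0x11 len=7 : bd 5e 33 f7 0f 06 59
[1] 0x01->0x0d len=8 : e5 41 ae 14 18 bd 5e 33
[2] 0x11->0x04 len=4 : 18 bd 5e 33
[3] 0x08->0x03 len=2 : 33 f7
[4] 0x14->0x09 len=6 : 33 0f 06 59 95 7d
query mem[0x03]=0x33, mem[0x17]=0x59, mem[0x0c]=0x59

MEM[0x03,0x17,0x0c] = 33 59 59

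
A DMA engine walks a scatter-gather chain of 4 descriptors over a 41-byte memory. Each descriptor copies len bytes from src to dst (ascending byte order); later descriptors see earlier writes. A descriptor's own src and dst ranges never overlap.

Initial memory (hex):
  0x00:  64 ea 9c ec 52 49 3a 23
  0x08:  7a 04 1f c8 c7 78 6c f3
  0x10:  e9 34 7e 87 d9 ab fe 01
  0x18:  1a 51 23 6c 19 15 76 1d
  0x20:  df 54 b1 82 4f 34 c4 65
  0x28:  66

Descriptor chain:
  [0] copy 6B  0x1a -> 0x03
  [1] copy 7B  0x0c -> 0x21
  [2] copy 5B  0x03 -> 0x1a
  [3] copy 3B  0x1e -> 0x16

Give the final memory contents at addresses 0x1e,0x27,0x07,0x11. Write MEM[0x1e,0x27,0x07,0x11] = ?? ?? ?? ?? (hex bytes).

MEM[0x1e,0x27,0x07,0x11] = 76 7e 76 34

#0 dst[0x03+6] := {0x23,0x6c,0x19,0x15,0x76,0x1d}
#1 dst[0x21+7] := {0xc7,0x78,0x6c,0xf3,0xe9,0x34,0x7e}
#2 dst[0x1a+5] := {0x23,0x6c,0x19,0x15,0x76}
#3 dst[0x16+3] := {0x76,0x1d,0xdf}
query mem[0x1e]=0x76, mem[0x27]=0x7e, mem[0x07]=0x76, mem[0x11]=0x34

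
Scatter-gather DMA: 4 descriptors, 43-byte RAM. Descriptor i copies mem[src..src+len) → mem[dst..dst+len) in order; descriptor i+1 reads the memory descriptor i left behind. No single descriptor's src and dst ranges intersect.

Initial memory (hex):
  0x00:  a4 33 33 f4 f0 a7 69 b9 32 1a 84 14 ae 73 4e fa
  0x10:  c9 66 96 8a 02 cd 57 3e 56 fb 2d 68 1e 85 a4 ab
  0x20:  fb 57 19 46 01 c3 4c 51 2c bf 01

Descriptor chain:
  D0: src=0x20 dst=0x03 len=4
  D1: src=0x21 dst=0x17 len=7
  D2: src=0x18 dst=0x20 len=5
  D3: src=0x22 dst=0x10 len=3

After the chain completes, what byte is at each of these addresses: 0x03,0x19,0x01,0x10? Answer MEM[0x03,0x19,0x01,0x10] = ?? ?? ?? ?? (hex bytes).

  after D0: wrote 4B at 0x03 = fb571946
  after D1: wrote 7B at 0x17 = 57194601c34c51
  after D2: wrote 5B at 0x20 = 194601c34c
  after D3: wrote 3B at 0x10 = 01c34c
query mem[0x03]=0xfb, mem[0x19]=0x46, mem[0x01]=0x33, mem[0x10]=0x01

MEM[0x03,0x19,0x01,0x10] = fb 46 33 01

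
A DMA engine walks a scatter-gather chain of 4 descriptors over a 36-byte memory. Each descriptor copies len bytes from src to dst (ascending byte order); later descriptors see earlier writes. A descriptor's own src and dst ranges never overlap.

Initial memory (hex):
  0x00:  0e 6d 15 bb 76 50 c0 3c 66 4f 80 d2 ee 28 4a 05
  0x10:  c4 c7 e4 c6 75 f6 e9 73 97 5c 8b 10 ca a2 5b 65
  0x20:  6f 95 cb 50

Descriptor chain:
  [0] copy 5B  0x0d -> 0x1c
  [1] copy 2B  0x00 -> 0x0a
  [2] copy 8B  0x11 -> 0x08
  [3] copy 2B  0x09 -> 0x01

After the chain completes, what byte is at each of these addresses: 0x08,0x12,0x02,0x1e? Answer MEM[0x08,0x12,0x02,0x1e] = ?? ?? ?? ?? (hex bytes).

  after D0: wrote 5B at 0x1c = 284a05c4c7
  after D1: wrote 2B at 0x0a = 0e6d
  after D2: wrote 8B at 0x08 = c7e4c675f6e97397
  after D3: wrote 2B at 0x01 = e4c6
query mem[0x08]=0xc7, mem[0x12]=0xe4, mem[0x02]=0xc6, mem[0x1e]=0x05

MEM[0x08,0x12,0x02,0x1e] = c7 e4 c6 05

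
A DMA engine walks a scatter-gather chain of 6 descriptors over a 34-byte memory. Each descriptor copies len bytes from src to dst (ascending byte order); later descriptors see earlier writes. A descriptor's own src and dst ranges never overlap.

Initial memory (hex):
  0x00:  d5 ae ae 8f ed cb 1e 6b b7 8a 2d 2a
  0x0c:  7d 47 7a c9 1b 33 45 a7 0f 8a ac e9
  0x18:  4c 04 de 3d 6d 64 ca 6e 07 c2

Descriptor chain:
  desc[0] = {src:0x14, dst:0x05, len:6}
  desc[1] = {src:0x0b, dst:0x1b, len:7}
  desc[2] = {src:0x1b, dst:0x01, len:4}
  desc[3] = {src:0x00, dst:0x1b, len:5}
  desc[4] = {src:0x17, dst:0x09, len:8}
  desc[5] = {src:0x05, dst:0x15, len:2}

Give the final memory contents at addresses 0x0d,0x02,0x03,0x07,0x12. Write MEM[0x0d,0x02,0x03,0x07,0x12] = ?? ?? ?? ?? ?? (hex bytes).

#0 dst[0x05+6] := {0x0f,0x8a,0xac,0xe9,0x4c,0x04}
#1 dst[0x1b+7] := {0x2a,0x7d,0x47,0x7a,0xc9,0x1b,0x33}
#2 dst[0x01+4] := {0x2a,0x7d,0x47,0x7a}
#3 dst[0x1b+5] := {0xd5,0x2a,0x7d,0x47,0x7a}
#4 dst[0x09+8] := {0xe9,0x4c,0x04,0xde,0xd5,0x2a,0x7d,0x47}
#5 dst[0x15+2] := {0x0f,0x8a}
query mem[0x0d]=0xd5, mem[0x02]=0x7d, mem[0x03]=0x47, mem[0x07]=0xac, mem[0x12]=0x45

MEM[0x0d,0x02,0x03,0x07,0x12] = d5 7d 47 ac 45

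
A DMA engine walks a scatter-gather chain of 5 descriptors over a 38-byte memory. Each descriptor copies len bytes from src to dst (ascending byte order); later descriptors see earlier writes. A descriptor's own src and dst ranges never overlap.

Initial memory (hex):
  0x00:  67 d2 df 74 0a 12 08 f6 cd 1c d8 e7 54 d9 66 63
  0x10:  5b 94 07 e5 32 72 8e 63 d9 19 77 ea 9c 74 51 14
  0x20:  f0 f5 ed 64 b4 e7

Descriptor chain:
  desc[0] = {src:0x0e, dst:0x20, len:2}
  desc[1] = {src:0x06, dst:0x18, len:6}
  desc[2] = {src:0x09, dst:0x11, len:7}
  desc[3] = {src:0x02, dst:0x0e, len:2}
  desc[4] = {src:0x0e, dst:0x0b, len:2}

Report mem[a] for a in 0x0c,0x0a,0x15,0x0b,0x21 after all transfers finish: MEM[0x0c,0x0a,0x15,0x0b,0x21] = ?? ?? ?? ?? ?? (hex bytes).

MEM[0x0c,0x0a,0x15,0x0b,0x21] = 74 d8 d9 df 63

#0 dst[0x20+2] := {0x66,0x63}
#1 dst[0x18+6] := {0x08,0xf6,0xcd,0x1c,0xd8,0xe7}
#2 dst[0x11+7] := {0x1c,0xd8,0xe7,0x54,0xd9,0x66,0x63}
#3 dst[0x0e+2] := {0xdf,0x74}
#4 dst[0x0b+2] := {0xdf,0x74}
query mem[0x0c]=0x74, mem[0x0a]=0xd8, mem[0x15]=0xd9, mem[0x0b]=0xdf, mem[0x21]=0x63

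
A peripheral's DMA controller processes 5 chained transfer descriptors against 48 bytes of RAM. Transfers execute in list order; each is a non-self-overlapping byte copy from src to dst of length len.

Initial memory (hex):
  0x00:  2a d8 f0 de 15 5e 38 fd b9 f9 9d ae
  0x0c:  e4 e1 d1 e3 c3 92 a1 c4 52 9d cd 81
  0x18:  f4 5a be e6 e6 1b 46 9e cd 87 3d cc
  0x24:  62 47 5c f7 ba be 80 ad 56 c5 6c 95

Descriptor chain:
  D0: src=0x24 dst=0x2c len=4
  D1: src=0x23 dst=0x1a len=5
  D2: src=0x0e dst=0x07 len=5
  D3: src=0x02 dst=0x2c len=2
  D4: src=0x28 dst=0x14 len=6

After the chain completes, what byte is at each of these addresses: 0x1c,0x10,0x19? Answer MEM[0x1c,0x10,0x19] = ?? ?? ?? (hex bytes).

MEM[0x1c,0x10,0x19] = 47 c3 de

#0 dst[0x2c+4] := {0x62,0x47,0x5c,0xf7}
#1 dst[0x1a+5] := {0xcc,0x62,0x47,0x5c,0xf7}
#2 dst[0x07+5] := {0xd1,0xe3,0xc3,0x92,0xa1}
#3 dst[0x2c+2] := {0xf0,0xde}
#4 dst[0x14+6] := {0xba,0xbe,0x80,0xad,0xf0,0xde}
query mem[0x1c]=0x47, mem[0x10]=0xc3, mem[0x19]=0xde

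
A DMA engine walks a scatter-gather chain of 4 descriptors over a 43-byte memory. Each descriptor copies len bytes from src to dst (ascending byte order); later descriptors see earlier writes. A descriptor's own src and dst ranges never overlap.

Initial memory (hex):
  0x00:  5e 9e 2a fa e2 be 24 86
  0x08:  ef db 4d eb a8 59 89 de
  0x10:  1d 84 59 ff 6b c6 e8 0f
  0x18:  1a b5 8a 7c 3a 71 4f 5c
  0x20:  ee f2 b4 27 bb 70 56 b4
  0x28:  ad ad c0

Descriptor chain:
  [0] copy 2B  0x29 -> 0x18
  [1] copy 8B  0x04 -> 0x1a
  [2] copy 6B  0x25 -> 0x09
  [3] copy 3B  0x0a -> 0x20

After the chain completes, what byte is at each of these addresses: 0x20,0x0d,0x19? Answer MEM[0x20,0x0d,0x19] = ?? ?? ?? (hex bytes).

#0 dst[0x18+2] := {0xad,0xc0}
#1 dst[0x1a+8] := {0xe2,0xbe,0x24,0x86,0xef,0xdb,0x4d,0xeb}
#2 dst[0x09+6] := {0x70,0x56,0xb4,0xad,0xad,0xc0}
#3 dst[0x20+3] := {0x56,0xb4,0xad}
query mem[0x20]=0x56, mem[0x0d]=0xad, mem[0x19]=0xc0

MEM[0x20,0x0d,0x19] = 56 ad c0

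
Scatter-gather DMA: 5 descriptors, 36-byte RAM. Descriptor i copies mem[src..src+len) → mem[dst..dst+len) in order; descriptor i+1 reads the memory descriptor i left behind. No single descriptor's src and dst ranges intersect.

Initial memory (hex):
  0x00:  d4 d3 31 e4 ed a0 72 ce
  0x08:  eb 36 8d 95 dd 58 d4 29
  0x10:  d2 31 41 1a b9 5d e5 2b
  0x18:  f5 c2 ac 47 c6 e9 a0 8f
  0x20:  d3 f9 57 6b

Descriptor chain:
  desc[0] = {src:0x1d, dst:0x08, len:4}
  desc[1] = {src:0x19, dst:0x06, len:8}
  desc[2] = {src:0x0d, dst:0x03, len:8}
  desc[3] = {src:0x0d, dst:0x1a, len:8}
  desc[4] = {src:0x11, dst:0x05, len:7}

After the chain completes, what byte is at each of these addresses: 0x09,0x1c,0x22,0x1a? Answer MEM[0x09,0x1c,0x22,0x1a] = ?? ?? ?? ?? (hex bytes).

MEM[0x09,0x1c,0x22,0x1a] = 5d 29 57 d3

#0 dst[0x08+4] := {0xe9,0xa0,0x8f,0xd3}
#1 dst[0x06+8] := {0xc2,0xac,0x47,0xc6,0xe9,0xa0,0x8f,0xd3}
#2 dst[0x03+8] := {0xd3,0xd4,0x29,0xd2,0x31,0x41,0x1a,0xb9}
#3 dst[0x1a+8] := {0xd3,0xd4,0x29,0xd2,0x31,0x41,0x1a,0xb9}
#4 dst[0x05+7] := {0x31,0x41,0x1a,0xb9,0x5d,0xe5,0x2b}
query mem[0x09]=0x5d, mem[0x1c]=0x29, mem[0x22]=0x57, mem[0x1a]=0xd3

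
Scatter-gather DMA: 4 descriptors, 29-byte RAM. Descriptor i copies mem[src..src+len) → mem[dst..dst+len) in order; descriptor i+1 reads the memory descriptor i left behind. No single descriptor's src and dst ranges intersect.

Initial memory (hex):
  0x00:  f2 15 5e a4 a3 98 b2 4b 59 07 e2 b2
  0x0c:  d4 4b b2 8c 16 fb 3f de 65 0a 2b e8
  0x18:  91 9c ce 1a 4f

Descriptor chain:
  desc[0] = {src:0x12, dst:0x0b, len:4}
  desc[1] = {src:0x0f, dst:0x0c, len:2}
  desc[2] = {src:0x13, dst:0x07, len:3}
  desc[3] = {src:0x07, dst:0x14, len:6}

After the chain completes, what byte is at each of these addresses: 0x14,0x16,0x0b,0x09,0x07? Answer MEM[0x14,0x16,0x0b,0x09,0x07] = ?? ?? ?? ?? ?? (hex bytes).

#0 dst[0x0b+4] := {0x3f,0xde,0x65,0x0a}
#1 dst[0x0c+2] := {0x8c,0x16}
#2 dst[0x07+3] := {0xde,0x65,0x0a}
#3 dst[0x14+6] := {0xde,0x65,0x0a,0xe2,0x3f,0x8c}
query mem[0x14]=0xde, mem[0x16]=0x0a, mem[0x0b]=0x3f, mem[0x09]=0x0a, mem[0x07]=0xde

MEM[0x14,0x16,0x0b,0x09,0x07] = de 0a 3f 0a de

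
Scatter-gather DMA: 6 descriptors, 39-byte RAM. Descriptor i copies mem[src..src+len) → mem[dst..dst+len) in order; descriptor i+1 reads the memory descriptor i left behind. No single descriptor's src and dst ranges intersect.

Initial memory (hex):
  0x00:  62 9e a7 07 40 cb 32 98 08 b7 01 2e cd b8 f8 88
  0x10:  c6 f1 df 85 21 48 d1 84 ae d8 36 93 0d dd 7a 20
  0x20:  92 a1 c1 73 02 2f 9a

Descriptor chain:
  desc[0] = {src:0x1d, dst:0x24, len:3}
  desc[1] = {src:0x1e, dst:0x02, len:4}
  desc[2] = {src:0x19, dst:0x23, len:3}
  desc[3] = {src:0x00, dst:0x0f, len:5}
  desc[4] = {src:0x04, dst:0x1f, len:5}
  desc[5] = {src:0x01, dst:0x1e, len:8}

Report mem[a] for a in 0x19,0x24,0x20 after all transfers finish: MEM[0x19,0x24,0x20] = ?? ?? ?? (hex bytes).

#0 dst[0x24+3] := {0xdd,0x7a,0x20}
#1 dst[0x02+4] := {0x7a,0x20,0x92,0xa1}
#2 dst[0x23+3] := {0xd8,0x36,0x93}
#3 dst[0x0f+5] := {0x62,0x9e,0x7a,0x20,0x92}
#4 dst[0x1f+5] := {0x92,0xa1,0x32,0x98,0x08}
#5 dst[0x1e+8] := {0x9e,0x7a,0x20,0x92,0xa1,0x32,0x98,0x08}
query mem[0x19]=0xd8, mem[0x24]=0x98, mem[0x20]=0x20

MEM[0x19,0x24,0x20] = d8 98 20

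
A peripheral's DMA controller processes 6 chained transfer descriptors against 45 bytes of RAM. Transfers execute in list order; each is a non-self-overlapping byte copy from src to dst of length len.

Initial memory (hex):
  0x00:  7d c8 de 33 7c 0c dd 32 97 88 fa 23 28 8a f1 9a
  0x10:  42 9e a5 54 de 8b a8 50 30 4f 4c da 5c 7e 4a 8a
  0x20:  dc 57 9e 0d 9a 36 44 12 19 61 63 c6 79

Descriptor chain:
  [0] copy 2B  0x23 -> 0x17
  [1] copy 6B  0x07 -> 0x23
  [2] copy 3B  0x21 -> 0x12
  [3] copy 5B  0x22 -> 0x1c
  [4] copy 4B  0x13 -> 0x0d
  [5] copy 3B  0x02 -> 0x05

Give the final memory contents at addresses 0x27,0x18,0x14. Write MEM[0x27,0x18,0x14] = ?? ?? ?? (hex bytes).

[0] 0x23->0x17 len=2 : 0d 9a
[1] 0x07->0x23 len=6 : 32 97 88 fa 23 28
[2] 0x21->0x12 len=3 : 57 9e 32
[3] 0x22->0x1c len=5 : 9e 32 97 88 fa
[4] 0x13->0x0d len=4 : 9e 32 8b a8
[5] 0x02->0x05 len=3 : de 33 7c
query mem[0x27]=0x23, mem[0x18]=0x9a, mem[0x14]=0x32

MEM[0x27,0x18,0x14] = 23 9a 32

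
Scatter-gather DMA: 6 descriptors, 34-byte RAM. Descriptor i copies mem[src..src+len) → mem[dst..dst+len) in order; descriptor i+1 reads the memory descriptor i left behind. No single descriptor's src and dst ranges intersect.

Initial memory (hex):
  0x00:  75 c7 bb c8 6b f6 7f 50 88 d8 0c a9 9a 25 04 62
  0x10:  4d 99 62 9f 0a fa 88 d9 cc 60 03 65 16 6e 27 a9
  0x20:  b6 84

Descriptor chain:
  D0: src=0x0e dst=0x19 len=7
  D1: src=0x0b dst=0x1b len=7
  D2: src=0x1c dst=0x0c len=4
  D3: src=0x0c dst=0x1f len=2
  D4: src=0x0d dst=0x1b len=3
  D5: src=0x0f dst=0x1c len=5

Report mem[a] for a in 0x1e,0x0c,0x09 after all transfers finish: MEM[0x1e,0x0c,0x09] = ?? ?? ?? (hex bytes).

#0 dst[0x19+7] := {0x04,0x62,0x4d,0x99,0x62,0x9f,0x0a}
#1 dst[0x1b+7] := {0xa9,0x9a,0x25,0x04,0x62,0x4d,0x99}
#2 dst[0x0c+4] := {0x9a,0x25,0x04,0x62}
#3 dst[0x1f+2] := {0x9a,0x25}
#4 dst[0x1b+3] := {0x25,0x04,0x62}
#5 dst[0x1c+5] := {0x62,0x4d,0x99,0x62,0x9f}
query mem[0x1e]=0x99, mem[0x0c]=0x9a, mem[0x09]=0xd8

MEM[0x1e,0x0c,0x09] = 99 9a d8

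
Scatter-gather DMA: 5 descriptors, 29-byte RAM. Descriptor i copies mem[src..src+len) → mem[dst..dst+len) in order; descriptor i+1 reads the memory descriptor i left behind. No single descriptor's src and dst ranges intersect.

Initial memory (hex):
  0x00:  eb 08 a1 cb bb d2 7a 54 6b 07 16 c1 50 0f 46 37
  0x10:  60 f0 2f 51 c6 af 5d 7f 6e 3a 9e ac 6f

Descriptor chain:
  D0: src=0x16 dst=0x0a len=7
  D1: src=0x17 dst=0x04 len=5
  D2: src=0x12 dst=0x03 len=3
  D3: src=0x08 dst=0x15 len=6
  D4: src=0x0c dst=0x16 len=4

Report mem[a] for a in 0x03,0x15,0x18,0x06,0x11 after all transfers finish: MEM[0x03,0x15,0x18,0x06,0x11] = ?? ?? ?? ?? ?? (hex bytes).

MEM[0x03,0x15,0x18,0x06,0x11] = 2f ac 9e 3a f0

[0] 0x16->0x0a len=7 : 5d 7f 6e 3a 9e ac 6f
[1] 0x17->0x04 len=5 : 7f 6e 3a 9e ac
[2] 0x12->0x03 len=3 : 2f 51 c6
[3] 0x08->0x15 len=6 : ac 07 5d 7f 6e 3a
[4] 0x0c->0x16 len=4 : 6e 3a 9e ac
query mem[0x03]=0x2f, mem[0x15]=0xac, mem[0x18]=0x9e, mem[0x06]=0x3a, mem[0x11]=0xf0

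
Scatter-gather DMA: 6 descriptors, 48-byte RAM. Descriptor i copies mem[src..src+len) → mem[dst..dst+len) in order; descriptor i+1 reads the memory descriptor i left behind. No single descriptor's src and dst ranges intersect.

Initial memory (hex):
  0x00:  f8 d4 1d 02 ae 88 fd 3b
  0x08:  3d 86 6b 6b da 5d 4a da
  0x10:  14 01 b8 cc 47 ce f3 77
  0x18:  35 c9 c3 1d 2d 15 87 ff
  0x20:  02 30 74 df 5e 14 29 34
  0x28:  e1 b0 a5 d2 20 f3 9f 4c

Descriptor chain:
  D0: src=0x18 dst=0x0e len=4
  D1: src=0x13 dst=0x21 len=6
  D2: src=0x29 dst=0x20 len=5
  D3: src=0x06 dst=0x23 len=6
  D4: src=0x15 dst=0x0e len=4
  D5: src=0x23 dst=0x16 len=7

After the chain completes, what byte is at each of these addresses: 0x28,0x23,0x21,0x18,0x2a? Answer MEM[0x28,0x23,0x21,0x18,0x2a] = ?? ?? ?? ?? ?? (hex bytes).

MEM[0x28,0x23,0x21,0x18,0x2a] = 6b fd a5 3d a5

  after D0: wrote 4B at 0x0e = 35c9c31d
  after D1: wrote 6B at 0x21 = cc47cef37735
  after D2: wrote 5B at 0x20 = b0a5d220f3
  after D3: wrote 6B at 0x23 = fd3b3d866b6b
  after D4: wrote 4B at 0x0e = cef37735
  after D5: wrote 7B at 0x16 = fd3b3d866b6bb0
query mem[0x28]=0x6b, mem[0x23]=0xfd, mem[0x21]=0xa5, mem[0x18]=0x3d, mem[0x2a]=0xa5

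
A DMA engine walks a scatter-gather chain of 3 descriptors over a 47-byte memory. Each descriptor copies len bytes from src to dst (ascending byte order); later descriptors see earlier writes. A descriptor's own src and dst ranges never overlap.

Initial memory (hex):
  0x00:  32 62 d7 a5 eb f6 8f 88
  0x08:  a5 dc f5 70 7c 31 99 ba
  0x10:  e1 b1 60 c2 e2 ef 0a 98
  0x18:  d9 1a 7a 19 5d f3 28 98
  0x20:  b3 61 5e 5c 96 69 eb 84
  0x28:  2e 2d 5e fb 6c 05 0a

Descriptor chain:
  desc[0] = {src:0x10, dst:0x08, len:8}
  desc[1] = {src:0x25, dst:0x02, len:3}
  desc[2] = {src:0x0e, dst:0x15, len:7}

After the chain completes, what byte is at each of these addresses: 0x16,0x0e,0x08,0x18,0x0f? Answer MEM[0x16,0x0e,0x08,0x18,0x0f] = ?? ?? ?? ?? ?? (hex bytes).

#0 dst[0x08+8] := {0xe1,0xb1,0x60,0xc2,0xe2,0xef,0x0a,0x98}
#1 dst[0x02+3] := {0x69,0xeb,0x84}
#2 dst[0x15+7] := {0x0a,0x98,0xe1,0xb1,0x60,0xc2,0xe2}
query mem[0x16]=0x98, mem[0x0e]=0x0a, mem[0x08]=0xe1, mem[0x18]=0xb1, mem[0x0f]=0x98

MEM[0x16,0x0e,0x08,0x18,0x0f] = 98 0a e1 b1 98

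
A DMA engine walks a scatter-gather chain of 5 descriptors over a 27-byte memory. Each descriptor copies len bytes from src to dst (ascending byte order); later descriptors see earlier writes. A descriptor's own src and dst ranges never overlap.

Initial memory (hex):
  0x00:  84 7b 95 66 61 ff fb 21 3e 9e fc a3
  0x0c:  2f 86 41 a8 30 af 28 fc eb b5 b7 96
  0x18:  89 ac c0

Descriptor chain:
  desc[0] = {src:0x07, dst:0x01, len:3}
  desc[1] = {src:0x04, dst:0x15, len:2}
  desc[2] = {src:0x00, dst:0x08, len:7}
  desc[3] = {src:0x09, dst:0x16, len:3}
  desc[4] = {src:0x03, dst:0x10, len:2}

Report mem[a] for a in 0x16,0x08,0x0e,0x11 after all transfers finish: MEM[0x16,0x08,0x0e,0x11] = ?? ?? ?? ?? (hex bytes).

MEM[0x16,0x08,0x0e,0x11] = 21 84 fb 61

  after D0: wrote 3B at 0x01 = 213e9e
  after D1: wrote 2B at 0x15 = 61ff
  after D2: wrote 7B at 0x08 = 84213e9e61fffb
  after D3: wrote 3B at 0x16 = 213e9e
  after D4: wrote 2B at 0x10 = 9e61
query mem[0x16]=0x21, mem[0x08]=0x84, mem[0x0e]=0xfb, mem[0x11]=0x61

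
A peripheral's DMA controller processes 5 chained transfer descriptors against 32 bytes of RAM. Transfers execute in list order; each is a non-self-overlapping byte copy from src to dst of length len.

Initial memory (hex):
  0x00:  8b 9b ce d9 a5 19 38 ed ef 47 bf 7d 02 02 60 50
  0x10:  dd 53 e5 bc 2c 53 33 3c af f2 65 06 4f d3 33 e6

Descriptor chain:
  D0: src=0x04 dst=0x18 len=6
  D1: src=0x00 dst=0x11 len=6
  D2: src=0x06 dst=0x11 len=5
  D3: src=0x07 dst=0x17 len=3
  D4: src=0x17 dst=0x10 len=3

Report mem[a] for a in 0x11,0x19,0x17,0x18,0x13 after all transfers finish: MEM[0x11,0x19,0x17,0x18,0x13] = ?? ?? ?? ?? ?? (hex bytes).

MEM[0x11,0x19,0x17,0x18,0x13] = ef 47 ed ef ef

#0 dst[0x18+6] := {0xa5,0x19,0x38,0xed,0xef,0x47}
#1 dst[0x11+6] := {0x8b,0x9b,0xce,0xd9,0xa5,0x19}
#2 dst[0x11+5] := {0x38,0xed,0xef,0x47,0xbf}
#3 dst[0x17+3] := {0xed,0xef,0x47}
#4 dst[0x10+3] := {0xed,0xef,0x47}
query mem[0x11]=0xef, mem[0x19]=0x47, mem[0x17]=0xed, mem[0x18]=0xef, mem[0x13]=0xef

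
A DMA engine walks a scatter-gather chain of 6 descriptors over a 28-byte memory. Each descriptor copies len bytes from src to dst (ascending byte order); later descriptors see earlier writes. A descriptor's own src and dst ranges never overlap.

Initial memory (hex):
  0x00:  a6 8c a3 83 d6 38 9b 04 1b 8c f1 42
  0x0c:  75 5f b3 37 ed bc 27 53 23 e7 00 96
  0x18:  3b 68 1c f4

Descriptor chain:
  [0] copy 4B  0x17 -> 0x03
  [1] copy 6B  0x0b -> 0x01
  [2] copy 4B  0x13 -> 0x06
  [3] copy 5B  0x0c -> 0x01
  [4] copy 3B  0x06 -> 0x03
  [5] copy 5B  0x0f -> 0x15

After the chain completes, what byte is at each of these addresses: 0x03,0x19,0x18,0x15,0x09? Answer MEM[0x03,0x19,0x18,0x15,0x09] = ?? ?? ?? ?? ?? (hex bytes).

D0: mem[0x03..0x06] <- [96 3b 68 1c]
D1: mem[0x01..0x06] <- [42 75 5f b3 37 ed]
D2: mem[0x06..0x09] <- [53 23 e7 00]
D3: mem[0x01..0x05] <- [75 5f b3 37 ed]
D4: mem[0x03..0x05] <- [53 23 e7]
D5: mem[0x15..0x19] <- [37 ed bc 27 53]
query mem[0x03]=0x53, mem[0x19]=0x53, mem[0x18]=0x27, mem[0x15]=0x37, mem[0x09]=0x00

MEM[0x03,0x19,0x18,0x15,0x09] = 53 53 27 37 00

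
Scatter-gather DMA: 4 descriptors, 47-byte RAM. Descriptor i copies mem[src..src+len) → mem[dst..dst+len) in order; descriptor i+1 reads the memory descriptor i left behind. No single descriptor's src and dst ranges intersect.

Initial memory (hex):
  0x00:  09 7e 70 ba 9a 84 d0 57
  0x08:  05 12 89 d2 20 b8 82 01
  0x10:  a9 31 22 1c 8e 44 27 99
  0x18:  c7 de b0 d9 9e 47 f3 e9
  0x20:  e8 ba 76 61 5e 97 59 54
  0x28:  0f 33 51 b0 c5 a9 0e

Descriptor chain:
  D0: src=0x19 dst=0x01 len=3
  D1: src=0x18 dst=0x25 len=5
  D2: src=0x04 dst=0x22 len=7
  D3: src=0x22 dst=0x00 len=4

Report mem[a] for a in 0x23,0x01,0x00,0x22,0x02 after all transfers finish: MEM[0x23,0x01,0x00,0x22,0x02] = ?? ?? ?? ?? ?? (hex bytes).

[0] 0x19->0x01 len=3 : de b0 d9
[1] 0x18->0x25 len=5 : c7 de b0 d9 9e
[2] 0x04->0x22 len=7 : 9a 84 d0 57 05 12 89
[3] 0x22->0x00 len=4 : 9a 84 d0 57
query mem[0x23]=0x84, mem[0x01]=0x84, mem[0x00]=0x9a, mem[0x22]=0x9a, mem[0x02]=0xd0

MEM[0x23,0x01,0x00,0x22,0x02] = 84 84 9a 9a d0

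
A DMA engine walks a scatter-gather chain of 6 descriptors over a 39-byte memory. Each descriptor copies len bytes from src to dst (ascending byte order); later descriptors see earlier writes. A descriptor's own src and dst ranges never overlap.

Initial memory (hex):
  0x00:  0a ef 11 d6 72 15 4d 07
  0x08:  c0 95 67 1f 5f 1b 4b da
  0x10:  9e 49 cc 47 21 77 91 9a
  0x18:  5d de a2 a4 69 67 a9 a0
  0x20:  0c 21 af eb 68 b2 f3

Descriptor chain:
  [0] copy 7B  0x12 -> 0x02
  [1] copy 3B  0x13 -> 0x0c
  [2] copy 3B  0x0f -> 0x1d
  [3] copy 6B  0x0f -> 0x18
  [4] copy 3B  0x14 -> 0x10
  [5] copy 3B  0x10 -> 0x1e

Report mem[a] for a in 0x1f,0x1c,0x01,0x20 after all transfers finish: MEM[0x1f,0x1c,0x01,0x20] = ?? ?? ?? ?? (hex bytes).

  after D0: wrote 7B at 0x02 = cc472177919a5d
  after D1: wrote 3B at 0x0c = 472177
  after D2: wrote 3B at 0x1d = da9e49
  after D3: wrote 6B at 0x18 = da9e49cc4721
  after D4: wrote 3B at 0x10 = 217791
  after D5: wrote 3B at 0x1e = 217791
query mem[0x1f]=0x77, mem[0x1c]=0x47, mem[0x01]=0xef, mem[0x20]=0x91

MEM[0x1f,0x1c,0x01,0x20] = 77 47 ef 91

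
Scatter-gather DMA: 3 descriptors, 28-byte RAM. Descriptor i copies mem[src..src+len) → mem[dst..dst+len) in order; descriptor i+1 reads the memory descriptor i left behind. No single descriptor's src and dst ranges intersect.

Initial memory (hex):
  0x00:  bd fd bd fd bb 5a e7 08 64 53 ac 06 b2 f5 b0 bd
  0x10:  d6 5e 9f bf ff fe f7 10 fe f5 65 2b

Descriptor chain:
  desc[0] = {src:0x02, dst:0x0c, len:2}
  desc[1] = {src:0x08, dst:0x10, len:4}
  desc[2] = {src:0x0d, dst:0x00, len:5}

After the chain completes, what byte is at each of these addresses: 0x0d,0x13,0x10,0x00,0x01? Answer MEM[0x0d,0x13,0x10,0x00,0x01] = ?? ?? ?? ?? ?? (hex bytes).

#0 dst[0x0c+2] := {0xbd,0xfd}
#1 dst[0x10+4] := {0x64,0x53,0xac,0x06}
#2 dst[0x00+5] := {0xfd,0xb0,0xbd,0x64,0x53}
query mem[0x0d]=0xfd, mem[0x13]=0x06, mem[0x10]=0x64, mem[0x00]=0xfd, mem[0x01]=0xb0

MEM[0x0d,0x13,0x10,0x00,0x01] = fd 06 64 fd b0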